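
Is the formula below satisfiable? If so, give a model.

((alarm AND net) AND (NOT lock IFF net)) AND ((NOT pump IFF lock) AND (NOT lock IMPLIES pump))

lock = False; alarm = True; pump = True; net = True

  (alarm AND net) AND (NOT lock IFF net) = True
    alarm AND net = True
    NOT lock IFF net = True
      NOT lock = True
  (NOT pump IFF lock) AND (NOT lock IMPLIES pump) = True
    NOT pump IFF lock = True
      NOT pump = False
    NOT lock IMPLIES pump = True
      NOT lock = True
Both conjuncts True, so the formula holds.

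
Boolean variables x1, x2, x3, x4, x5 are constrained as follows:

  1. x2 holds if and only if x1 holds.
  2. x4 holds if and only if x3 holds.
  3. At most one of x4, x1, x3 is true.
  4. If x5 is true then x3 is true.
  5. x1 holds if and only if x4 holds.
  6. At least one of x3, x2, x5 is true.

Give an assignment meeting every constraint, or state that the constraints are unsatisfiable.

Unsatisfiable — no assignment works.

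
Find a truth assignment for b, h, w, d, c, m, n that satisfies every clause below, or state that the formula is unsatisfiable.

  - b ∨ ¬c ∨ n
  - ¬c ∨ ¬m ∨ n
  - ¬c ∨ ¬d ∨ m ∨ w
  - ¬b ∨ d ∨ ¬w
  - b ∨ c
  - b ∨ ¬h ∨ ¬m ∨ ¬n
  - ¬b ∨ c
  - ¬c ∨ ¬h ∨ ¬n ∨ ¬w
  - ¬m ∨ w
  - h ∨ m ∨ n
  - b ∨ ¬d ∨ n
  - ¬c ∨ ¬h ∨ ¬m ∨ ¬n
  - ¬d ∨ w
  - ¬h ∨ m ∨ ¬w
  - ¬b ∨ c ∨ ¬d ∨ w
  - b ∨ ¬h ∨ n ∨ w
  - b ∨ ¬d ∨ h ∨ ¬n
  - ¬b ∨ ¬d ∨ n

Set b = False.
  then (b ∨ c) forces c = True.
  then (b ∨ ¬c ∨ n) forces n = True.
Set h = False.
  then (b ∨ ¬d ∨ h ∨ ¬n) forces d = False.
Set w = False.
  then (¬m ∨ w) forces m = False.
All clauses satisfied.

b = False, h = False, w = False, d = False, c = True, m = False, n = True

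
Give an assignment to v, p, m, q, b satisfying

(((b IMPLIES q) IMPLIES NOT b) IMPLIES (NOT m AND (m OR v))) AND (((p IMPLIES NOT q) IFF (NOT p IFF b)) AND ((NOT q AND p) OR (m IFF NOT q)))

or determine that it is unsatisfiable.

v = False, p = False, m = False, q = True, b = True

  ((b IMPLIES q) IMPLIES NOT b) IMPLIES (NOT m AND (m OR v)) = True
    (b IMPLIES q) IMPLIES NOT b = False
      b IMPLIES q = True
      NOT b = False
    NOT m AND (m OR v) = False
      NOT m = True
      m OR v = False
  ((p IMPLIES NOT q) IFF (NOT p IFF b)) AND ((NOT q AND p) OR (m IFF NOT q)) = True
    (p IMPLIES NOT q) IFF (NOT p IFF b) = True
      p IMPLIES NOT q = True
        NOT q = False
      NOT p IFF b = True
        NOT p = True
    (NOT q AND p) OR (m IFF NOT q) = True
      NOT q AND p = False
        NOT q = False
      m IFF NOT q = True
        NOT q = False
Both conjuncts True, so the formula holds.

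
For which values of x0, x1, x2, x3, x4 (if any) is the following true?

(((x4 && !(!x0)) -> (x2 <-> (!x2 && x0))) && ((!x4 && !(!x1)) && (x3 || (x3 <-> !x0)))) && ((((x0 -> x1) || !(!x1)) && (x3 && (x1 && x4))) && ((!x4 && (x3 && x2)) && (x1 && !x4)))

The formula is unsatisfiable.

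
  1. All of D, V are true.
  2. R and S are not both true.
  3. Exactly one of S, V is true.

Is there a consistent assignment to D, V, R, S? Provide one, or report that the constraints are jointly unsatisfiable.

D=T, V=T, R=F, S=F

  (1) {D, V}: all 2 true ✓
  (2) R=F, S=F — not both ✓
  (3) {S, V}: 1 true — exactly one ✓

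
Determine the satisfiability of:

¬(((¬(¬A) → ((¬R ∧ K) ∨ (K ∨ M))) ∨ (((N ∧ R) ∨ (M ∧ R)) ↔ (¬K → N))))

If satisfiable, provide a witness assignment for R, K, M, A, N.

R = False, K = False, M = False, A = True, N = True

  ¬(((¬(¬A) → ((¬R ∧ K) ∨ (K ∨ M))) ∨ (((N ∧ R) ∨ (M ∧ R)) ↔ (¬K → N)))) = True
    (¬(¬A) → ((¬R ∧ K) ∨ (K ∨ M))) ∨ (((N ∧ R) ∨ (M ∧ R)) ↔ (¬K → N)) = False
      ¬(¬A) → ((¬R ∧ K) ∨ (K ∨ M)) = False
        ¬(¬A) = True
          ¬A = False
        (¬R ∧ K) ∨ (K ∨ M) = False
          ¬R ∧ K = False
            ¬R = True
          K ∨ M = False
      ((N ∧ R) ∨ (M ∧ R)) ↔ (¬K → N) = False
        (N ∧ R) ∨ (M ∧ R) = False
          N ∧ R = False
          M ∧ R = False
        ¬K → N = True
          ¬K = True
The formula evaluates to True.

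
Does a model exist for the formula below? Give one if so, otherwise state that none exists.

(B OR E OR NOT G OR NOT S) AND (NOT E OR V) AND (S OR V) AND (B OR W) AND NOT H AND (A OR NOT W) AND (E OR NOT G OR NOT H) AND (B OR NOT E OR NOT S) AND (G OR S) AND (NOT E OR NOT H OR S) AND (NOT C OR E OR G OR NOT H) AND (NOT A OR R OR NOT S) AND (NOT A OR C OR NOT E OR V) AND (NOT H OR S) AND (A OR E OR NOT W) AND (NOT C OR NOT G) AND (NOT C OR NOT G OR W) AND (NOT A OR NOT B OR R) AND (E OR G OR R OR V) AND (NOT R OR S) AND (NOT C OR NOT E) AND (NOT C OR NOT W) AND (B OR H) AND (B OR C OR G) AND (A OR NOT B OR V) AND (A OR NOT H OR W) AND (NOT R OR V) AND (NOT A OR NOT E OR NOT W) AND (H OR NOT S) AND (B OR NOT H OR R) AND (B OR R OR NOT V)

Unit clause (NOT H) forces H = False.
In (B OR H) only B is left, so B = True.
In (H OR NOT S) only NOT S is left, so S = False.
In (S OR V) only V is left, so V = True.
In (G OR S) only G is left, so G = True.
In (NOT C OR NOT G) only NOT C is left, so C = False.
In (NOT R OR S) only NOT R is left, so R = False.
In (NOT A OR NOT B OR R) only NOT A is left, so A = False.
In (A OR NOT W) only NOT W is left, so W = False.
Set E = False.
All clauses satisfied.

S: False, B: True, E: False, W: False, A: False, G: True, V: True, H: False, R: False, C: False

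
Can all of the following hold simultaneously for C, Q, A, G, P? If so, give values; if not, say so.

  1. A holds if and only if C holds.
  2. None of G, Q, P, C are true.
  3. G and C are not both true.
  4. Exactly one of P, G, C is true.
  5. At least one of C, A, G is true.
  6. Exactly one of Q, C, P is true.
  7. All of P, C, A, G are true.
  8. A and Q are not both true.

Unsatisfiable — no assignment works.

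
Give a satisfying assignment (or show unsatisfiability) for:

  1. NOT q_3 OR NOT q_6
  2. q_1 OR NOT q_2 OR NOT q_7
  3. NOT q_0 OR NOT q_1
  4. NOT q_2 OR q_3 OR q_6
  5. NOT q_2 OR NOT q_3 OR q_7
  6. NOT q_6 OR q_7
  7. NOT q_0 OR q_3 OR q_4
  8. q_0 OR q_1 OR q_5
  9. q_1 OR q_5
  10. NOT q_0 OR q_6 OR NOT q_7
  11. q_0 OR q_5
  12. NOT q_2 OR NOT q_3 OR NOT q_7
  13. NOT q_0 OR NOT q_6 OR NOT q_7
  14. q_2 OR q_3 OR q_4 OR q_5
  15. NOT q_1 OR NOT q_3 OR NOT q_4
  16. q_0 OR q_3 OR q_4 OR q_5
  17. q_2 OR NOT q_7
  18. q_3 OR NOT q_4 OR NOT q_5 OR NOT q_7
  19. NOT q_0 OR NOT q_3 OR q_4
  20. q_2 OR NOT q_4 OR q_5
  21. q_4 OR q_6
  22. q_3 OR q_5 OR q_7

Set q_0 = False.
  then (q_0 OR q_5) forces q_5 = True.
Set q_1 = True.
Set q_2 = True.
Try q_3 = True:
  (NOT q_3 OR NOT q_6) forces q_6 = False.
  (NOT q_2 OR NOT q_3 OR q_7) forces q_7 = True.
  clause (NOT q_2 OR NOT q_3 OR NOT q_7) is falsified — backtrack.
So q_3 = False.
  then (NOT q_2 OR q_3 OR q_6) forces q_6 = True.
  then (NOT q_6 OR q_7) forces q_7 = True.
  then (q_3 OR NOT q_4 OR NOT q_5 OR NOT q_7) forces q_4 = False.
All clauses satisfied.

q_0: False; q_1: True; q_2: True; q_3: False; q_4: False; q_5: True; q_6: True; q_7: True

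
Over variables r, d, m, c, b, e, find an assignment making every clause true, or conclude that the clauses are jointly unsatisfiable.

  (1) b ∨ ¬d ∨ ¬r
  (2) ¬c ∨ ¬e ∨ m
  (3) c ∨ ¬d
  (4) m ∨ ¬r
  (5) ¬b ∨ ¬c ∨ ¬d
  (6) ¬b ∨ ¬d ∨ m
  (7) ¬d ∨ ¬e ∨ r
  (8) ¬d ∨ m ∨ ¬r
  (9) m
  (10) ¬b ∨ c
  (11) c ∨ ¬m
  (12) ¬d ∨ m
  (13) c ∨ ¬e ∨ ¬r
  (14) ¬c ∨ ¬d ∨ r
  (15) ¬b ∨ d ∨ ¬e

r = False, d = False, m = True, c = True, b = False, e = False

Unit clause (m) forces m = True.
In (c ∨ ¬m) only c is left, so c = True.
Set r = False.
  then (¬c ∨ ¬d ∨ r) forces d = False.
Set b = False.
Set e = False.
All clauses satisfied.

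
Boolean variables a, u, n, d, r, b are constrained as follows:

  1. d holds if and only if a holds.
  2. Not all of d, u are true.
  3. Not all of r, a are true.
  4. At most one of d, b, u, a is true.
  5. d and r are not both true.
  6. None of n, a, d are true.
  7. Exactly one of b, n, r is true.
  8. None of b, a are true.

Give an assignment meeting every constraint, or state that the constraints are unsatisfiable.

a=F, u=T, n=F, d=F, r=T, b=F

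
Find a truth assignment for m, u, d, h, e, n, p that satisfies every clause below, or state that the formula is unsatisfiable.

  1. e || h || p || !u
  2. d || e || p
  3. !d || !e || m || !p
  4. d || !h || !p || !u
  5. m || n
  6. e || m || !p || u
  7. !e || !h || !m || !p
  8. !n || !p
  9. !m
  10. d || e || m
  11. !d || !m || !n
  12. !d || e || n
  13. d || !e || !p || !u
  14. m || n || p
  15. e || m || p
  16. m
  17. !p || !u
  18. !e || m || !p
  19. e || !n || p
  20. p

Case m = True:
  Clause (!m) is falsified — contradiction.
Case m = False:
  Clause (m) is falsified — contradiction.
Both cases fail, so the formula is unsatisfiable.

UNSATISFIABLE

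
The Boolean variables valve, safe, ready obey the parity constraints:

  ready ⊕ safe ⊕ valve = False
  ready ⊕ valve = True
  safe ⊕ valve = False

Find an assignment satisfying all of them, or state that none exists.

valve=T, safe=T, ready=F

ready ⊕ safe ⊕ valve = F ⊕ T ⊕ T = False ✓
ready ⊕ valve = F ⊕ T = True ✓
safe ⊕ valve = T ⊕ T = False ✓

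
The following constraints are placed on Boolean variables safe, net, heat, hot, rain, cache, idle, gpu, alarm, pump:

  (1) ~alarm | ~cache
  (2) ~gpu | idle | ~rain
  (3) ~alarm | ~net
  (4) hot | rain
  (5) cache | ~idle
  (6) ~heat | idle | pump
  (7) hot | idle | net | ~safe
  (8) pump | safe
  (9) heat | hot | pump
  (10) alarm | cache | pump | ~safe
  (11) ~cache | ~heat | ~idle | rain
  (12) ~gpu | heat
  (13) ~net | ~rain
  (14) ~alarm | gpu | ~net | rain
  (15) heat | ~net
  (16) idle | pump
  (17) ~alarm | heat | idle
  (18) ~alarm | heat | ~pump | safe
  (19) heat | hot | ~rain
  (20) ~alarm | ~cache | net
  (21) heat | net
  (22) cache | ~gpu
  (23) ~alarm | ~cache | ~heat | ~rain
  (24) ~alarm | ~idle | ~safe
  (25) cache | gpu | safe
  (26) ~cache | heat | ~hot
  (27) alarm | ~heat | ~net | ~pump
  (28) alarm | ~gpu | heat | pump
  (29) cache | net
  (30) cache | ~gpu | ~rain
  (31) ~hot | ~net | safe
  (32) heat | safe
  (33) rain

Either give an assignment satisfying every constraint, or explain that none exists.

Unit clause (rain) forces rain = True.
In (~net | ~rain) only ~net is left, so net = False.
In (heat | net) only heat is left, so heat = True.
In (cache | net) only cache is left, so cache = True.
In (~alarm | ~cache) only ~alarm is left, so alarm = False.
Set safe = False.
  then (pump | safe) forces pump = True.
Set hot = True.
Set idle = True.
Set gpu = False.
All clauses satisfied.

safe: False, net: False, heat: True, hot: True, rain: True, cache: True, idle: True, gpu: False, alarm: False, pump: True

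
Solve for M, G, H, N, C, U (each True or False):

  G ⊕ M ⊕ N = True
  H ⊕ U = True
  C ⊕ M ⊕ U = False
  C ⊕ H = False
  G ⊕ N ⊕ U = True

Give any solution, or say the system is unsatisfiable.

M: True; G: False; H: False; N: False; C: False; U: True

G ⊕ M ⊕ N = F ⊕ T ⊕ F = True ✓
H ⊕ U = F ⊕ T = True ✓
C ⊕ M ⊕ U = F ⊕ T ⊕ T = False ✓
C ⊕ H = F ⊕ F = False ✓
G ⊕ N ⊕ U = F ⊕ F ⊕ T = True ✓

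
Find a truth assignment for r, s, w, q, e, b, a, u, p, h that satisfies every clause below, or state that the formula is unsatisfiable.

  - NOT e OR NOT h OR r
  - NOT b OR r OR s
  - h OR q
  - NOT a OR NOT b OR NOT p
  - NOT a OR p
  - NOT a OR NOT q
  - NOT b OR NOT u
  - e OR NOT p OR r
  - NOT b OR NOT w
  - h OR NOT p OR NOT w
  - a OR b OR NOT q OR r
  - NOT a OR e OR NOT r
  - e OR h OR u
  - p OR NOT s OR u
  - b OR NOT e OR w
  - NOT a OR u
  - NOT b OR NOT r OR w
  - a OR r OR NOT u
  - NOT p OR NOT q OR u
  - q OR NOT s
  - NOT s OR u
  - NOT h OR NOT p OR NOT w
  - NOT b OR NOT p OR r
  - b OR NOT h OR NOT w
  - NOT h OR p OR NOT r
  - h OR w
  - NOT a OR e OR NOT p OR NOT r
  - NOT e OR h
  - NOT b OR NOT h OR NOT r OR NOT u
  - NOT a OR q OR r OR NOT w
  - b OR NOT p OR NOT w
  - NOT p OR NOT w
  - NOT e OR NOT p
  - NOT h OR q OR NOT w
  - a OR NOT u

r = False, s = False, w = False, q = False, e = False, b = False, a = False, u = False, p = False, h = True

Set r = False.
Set s = False.
  then (NOT b OR r OR s) forces b = False.
Try w = True:
  (b OR NOT h OR NOT w) forces h = False.
  (h OR q) forces q = True.
  (NOT a OR NOT q) forces a = False.
  clause (a OR b OR NOT q OR r) is falsified — backtrack.
So w = False.
  then (b OR NOT e OR w) forces e = False.
  then (h OR w) forces h = True.
  then (e OR NOT p OR r) forces p = False.
  then (NOT a OR p) forces a = False.
  then (a OR b OR NOT q OR r) forces q = False.
  then (a OR r OR NOT u) forces u = False.
All clauses satisfied.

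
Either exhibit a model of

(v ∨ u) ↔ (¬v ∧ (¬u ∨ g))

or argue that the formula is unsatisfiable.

g = True, u = True, v = False

  (v ∨ u) ↔ (¬v ∧ (¬u ∨ g)) = True
    v ∨ u = True
    ¬v ∧ (¬u ∨ g) = True
      ¬v = True
      ¬u ∨ g = True
        ¬u = False
The formula evaluates to True.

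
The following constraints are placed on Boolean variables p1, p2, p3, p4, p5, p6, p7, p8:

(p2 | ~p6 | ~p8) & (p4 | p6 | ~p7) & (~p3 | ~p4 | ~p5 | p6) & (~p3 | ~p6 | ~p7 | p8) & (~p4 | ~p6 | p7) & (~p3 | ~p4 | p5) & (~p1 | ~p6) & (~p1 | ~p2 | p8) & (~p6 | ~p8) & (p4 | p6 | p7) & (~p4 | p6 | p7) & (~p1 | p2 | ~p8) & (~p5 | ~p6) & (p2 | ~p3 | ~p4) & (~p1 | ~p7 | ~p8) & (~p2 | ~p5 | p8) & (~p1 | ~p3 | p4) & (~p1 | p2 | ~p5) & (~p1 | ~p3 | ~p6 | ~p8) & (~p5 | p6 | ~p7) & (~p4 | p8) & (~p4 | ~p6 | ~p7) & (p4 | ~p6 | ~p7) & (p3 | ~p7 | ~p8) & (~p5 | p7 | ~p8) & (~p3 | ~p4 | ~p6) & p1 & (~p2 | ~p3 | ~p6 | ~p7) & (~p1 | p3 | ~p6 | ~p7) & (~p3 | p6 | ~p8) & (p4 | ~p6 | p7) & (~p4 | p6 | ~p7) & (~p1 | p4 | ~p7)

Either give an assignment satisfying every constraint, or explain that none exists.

The formula is unsatisfiable.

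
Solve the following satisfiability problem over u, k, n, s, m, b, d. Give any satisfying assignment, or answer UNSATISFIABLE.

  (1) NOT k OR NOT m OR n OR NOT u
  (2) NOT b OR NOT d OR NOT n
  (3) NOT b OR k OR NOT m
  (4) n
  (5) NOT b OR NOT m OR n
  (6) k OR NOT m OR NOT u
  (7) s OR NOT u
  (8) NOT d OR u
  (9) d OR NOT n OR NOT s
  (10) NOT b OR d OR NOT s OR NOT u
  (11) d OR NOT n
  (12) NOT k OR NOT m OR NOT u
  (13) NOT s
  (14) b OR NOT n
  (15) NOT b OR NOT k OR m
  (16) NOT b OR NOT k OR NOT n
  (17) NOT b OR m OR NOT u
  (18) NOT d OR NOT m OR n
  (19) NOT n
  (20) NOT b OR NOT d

Case n = True:
  Clause (NOT n) is falsified — contradiction.
Case n = False:
  Clause (n) is falsified — contradiction.
Both cases fail, so the formula is unsatisfiable.

UNSATISFIABLE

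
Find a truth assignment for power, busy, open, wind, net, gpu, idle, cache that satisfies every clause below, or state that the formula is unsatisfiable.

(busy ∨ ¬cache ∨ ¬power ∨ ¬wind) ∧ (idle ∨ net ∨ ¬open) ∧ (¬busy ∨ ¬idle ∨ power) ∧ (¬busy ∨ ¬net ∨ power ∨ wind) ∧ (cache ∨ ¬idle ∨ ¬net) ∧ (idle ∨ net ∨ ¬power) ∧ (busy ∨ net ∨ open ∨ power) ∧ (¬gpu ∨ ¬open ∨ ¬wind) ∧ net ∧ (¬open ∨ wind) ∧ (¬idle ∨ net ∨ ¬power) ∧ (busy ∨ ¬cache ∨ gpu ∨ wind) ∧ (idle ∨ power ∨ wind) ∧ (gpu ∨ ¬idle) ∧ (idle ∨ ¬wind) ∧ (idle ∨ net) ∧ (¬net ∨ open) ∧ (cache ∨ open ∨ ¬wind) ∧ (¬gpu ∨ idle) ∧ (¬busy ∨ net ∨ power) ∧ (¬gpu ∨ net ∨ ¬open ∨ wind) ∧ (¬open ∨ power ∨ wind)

The formula is unsatisfiable.

Case net = True:
  (¬net ∨ open) forces open = True.
  (¬open ∨ wind) forces wind = True.
  (¬gpu ∨ ¬open ∨ ¬wind) forces gpu = False.
  (gpu ∨ ¬idle) forces idle = False.
  Clause (idle ∨ ¬wind) is falsified — contradiction.
Case net = False:
  Clause (net) is falsified — contradiction.
Both cases fail, so the formula is unsatisfiable.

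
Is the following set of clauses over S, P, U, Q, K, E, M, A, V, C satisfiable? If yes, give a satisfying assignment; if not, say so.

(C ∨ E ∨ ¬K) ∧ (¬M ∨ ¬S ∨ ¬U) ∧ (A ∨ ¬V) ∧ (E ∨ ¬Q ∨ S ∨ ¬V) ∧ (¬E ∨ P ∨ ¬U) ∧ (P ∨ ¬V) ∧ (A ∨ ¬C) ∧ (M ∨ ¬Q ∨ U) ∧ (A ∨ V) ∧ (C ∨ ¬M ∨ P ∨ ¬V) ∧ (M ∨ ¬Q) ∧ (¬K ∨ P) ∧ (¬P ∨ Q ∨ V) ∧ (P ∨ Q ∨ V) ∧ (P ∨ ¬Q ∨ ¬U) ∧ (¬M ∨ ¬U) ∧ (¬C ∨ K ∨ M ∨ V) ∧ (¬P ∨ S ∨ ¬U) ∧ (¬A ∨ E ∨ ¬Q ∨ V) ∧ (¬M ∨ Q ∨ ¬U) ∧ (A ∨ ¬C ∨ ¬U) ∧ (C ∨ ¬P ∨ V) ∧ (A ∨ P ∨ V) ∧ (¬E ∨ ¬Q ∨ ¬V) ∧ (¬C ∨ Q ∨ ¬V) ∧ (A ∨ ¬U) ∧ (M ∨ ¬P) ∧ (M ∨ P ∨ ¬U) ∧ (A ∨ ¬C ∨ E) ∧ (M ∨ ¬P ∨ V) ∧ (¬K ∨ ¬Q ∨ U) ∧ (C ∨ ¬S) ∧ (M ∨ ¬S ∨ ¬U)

S = False; P = True; U = False; Q = False; K = False; E = True; M = True; A = True; V = True; C = False

Set S = False.
Set P = True.
  then (¬P ∨ S ∨ ¬U) forces U = False.
  then (M ∨ ¬P) forces M = True.
Set Q = False.
  then (¬P ∨ Q ∨ V) forces V = True.
  then (¬C ∨ Q ∨ ¬V) forces C = False.
  then (A ∨ ¬V) forces A = True.
Set K = False.
Set E = True.
All clauses satisfied.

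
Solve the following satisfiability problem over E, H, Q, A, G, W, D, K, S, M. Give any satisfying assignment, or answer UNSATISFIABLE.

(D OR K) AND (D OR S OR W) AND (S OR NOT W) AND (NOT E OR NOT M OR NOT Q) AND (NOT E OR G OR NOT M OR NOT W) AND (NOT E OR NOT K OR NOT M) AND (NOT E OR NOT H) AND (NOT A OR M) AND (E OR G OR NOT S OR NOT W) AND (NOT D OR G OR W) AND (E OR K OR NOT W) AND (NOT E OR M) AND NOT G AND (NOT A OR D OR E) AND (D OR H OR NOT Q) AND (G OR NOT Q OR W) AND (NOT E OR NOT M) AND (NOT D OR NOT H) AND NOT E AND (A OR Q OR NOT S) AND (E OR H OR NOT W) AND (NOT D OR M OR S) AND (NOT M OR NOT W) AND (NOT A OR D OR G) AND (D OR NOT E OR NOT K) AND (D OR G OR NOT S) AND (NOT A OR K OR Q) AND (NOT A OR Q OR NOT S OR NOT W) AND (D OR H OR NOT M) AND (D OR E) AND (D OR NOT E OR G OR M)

Unsatisfiable — no assignment works.

Case E = True:
  Clause (NOT E) is falsified — contradiction.
Case E = False:
  (NOT G) forces G = False.
  (D OR E) forces D = True.
  (NOT D OR G OR W) forces W = True.
  (S OR NOT W) forces S = True.
  Clause (E OR G OR NOT S OR NOT W) is falsified — contradiction.
Both cases fail, so the formula is unsatisfiable.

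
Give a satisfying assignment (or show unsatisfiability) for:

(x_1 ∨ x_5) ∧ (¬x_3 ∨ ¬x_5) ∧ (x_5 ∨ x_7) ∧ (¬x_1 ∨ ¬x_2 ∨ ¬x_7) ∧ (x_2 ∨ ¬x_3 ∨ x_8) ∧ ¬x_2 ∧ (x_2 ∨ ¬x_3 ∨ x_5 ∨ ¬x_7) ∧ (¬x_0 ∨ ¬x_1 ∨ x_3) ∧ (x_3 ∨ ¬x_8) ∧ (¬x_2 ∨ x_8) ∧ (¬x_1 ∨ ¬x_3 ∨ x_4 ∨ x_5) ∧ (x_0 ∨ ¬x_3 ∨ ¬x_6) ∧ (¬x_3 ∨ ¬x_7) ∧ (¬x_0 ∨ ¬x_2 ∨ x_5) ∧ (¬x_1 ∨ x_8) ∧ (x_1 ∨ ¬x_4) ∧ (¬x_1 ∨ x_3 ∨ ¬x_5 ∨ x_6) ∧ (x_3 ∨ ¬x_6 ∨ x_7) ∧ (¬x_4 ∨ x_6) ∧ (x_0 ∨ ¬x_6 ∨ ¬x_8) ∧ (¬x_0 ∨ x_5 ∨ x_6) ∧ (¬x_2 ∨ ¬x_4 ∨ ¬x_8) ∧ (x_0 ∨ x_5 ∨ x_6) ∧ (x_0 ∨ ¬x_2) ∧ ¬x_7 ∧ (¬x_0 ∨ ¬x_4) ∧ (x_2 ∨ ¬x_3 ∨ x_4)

Unit clause (¬x_2) forces x_2 = False.
Unit clause (¬x_7) forces x_7 = False.
In (x_5 ∨ x_7) only x_5 is left, so x_5 = True.
In (¬x_3 ∨ ¬x_5) only ¬x_3 is left, so x_3 = False.
In (x_3 ∨ ¬x_8) only ¬x_8 is left, so x_8 = False.
In (¬x_1 ∨ x_8) only ¬x_1 is left, so x_1 = False.
In (x_1 ∨ ¬x_4) only ¬x_4 is left, so x_4 = False.
In (x_3 ∨ ¬x_6 ∨ x_7) only ¬x_6 is left, so x_6 = False.
Set x_0 = False.
All clauses satisfied.

x_0=F, x_1=F, x_2=F, x_3=F, x_4=F, x_5=T, x_6=F, x_7=F, x_8=F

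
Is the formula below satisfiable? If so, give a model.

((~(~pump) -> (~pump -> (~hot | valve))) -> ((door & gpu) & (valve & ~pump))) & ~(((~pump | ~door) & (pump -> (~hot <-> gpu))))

Case pump = True: the conjunct (~(~pump) -> (~pump -> (~hot | valve))) -> ((door & gpu) & (valve & ~pump)) becomes (True -> True) -> ((door & gpu) & False) = False.
Case pump = False: the conjunct ~(((~pump | ~door) & (pump -> (~hot <-> gpu)))) becomes ~((True & True)) = False.
Both cases fail — unsatisfiable.

The formula is unsatisfiable.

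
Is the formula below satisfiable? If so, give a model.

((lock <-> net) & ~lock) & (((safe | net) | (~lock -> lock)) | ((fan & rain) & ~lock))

safe = True, net = False, lock = False, fan = False, rain = True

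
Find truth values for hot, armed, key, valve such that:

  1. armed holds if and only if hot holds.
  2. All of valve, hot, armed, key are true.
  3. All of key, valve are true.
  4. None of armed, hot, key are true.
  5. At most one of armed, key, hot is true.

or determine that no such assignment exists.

Case hot = True:
  Constraint (4) is violated (hot=T) — contradiction.
Case hot = False:
  Constraint (2) is violated (hot=F) — contradiction.
Both cases fail — unsatisfiable.

The formula is unsatisfiable.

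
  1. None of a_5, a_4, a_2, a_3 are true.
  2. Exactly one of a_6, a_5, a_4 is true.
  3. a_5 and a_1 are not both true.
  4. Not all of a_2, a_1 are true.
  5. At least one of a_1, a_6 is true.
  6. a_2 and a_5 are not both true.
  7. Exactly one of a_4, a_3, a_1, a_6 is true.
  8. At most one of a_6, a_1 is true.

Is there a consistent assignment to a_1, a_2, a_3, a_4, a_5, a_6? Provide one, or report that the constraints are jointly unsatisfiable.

a_1: False, a_2: False, a_3: False, a_4: False, a_5: False, a_6: True

  (1) {a_5, a_4, a_2, a_3}: 0 true — none ✓
  (2) {a_6, a_5, a_4}: 1 true — exactly one ✓
  (3) a_5=F, a_1=F — not both ✓
  (4) {a_2, a_1}: 0/2 true — not all ✓
  (5) {a_1, a_6}: 1 true — at least one ✓
  (6) a_2=F, a_5=F — not both ✓
  (7) {a_4, a_3, a_1, a_6}: 1 true — exactly one ✓
  (8) {a_6, a_1}: 1 true — at most one ✓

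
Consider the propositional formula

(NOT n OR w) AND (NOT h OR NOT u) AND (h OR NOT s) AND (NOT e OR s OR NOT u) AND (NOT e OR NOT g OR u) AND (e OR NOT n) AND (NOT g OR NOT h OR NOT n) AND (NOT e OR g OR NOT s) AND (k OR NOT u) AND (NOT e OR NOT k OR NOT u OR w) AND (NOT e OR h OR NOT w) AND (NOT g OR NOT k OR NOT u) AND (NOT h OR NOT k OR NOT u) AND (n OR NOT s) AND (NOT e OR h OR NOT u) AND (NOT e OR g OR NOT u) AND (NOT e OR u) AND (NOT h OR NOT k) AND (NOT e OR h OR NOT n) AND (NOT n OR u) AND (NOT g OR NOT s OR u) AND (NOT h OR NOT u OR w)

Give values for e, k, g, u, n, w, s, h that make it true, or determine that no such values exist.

e: False; k: True; g: False; u: True; n: False; w: False; s: False; h: False

Try e = True:
  (NOT e OR u) forces u = True.
  (NOT h OR NOT u) forces h = False.
  clause (NOT e OR h OR NOT u) is falsified — backtrack.
So e = False.
  then (e OR NOT n) forces n = False.
  then (n OR NOT s) forces s = False.
Set k = True.
  then (NOT h OR NOT k) forces h = False.
Set g = False.
Set u = True.
Set w = False.
All clauses satisfied.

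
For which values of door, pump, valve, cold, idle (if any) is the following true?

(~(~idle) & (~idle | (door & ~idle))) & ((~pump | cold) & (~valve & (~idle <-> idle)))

The conjunct ~idle <-> idle is unsatisfiable on its own:
  idle=F: evaluates to False.
  idle=T: evaluates to False.
So the whole conjunction is unsatisfiable.

Unsatisfiable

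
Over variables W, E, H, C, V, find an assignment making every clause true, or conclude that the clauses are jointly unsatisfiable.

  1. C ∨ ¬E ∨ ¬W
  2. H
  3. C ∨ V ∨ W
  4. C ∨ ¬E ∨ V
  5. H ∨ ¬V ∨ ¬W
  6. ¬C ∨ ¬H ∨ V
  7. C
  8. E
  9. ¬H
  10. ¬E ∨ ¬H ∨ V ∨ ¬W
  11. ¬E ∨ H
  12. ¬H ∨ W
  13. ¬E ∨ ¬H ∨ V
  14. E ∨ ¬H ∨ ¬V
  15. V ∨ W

Unsatisfiable

Case H = True:
  Clause (¬H) is falsified — contradiction.
Case H = False:
  Clause (H) is falsified — contradiction.
Both cases fail, so the formula is unsatisfiable.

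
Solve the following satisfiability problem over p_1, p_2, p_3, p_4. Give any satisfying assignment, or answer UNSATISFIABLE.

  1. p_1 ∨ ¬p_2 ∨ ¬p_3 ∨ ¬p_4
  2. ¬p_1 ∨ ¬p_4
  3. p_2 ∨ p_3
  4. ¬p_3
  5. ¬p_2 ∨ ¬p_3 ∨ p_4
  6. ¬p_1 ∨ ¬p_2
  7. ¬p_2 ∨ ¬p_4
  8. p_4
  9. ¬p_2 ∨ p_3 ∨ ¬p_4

Case p_3 = True:
  Clause (¬p_3) is falsified — contradiction.
Case p_3 = False:
  (p_2 ∨ p_3) forces p_2 = True.
  (¬p_1 ∨ ¬p_2) forces p_1 = False.
  (¬p_2 ∨ ¬p_4) forces p_4 = False.
  Clause (p_4) is falsified — contradiction.
Both cases fail, so the formula is unsatisfiable.

No satisfying assignment exists.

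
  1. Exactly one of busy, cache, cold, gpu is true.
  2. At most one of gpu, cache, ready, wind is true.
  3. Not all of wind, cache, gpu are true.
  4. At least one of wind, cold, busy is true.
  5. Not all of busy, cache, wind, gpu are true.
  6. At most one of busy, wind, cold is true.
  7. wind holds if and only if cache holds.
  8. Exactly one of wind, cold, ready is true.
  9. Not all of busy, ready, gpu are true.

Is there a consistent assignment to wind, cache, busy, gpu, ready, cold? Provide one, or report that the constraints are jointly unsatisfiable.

wind = False; cache = False; busy = False; gpu = False; ready = False; cold = True

  (1) {busy, cache, cold, gpu}: 1 true — exactly one ✓
  (2) {gpu, cache, ready, wind}: 0 true — at most one ✓
  (3) {wind, cache, gpu}: 0/3 true — not all ✓
  (4) {wind, cold, busy}: 1 true — at least one ✓
  (5) {busy, cache, wind, gpu}: 0/4 true — not all ✓
  (6) {busy, wind, cold}: 1 true — at most one ✓
  (7) wind=F, cache=F — same ✓
  (8) {wind, cold, ready}: 1 true — exactly one ✓
  (9) {busy, ready, gpu}: 0/3 true — not all ✓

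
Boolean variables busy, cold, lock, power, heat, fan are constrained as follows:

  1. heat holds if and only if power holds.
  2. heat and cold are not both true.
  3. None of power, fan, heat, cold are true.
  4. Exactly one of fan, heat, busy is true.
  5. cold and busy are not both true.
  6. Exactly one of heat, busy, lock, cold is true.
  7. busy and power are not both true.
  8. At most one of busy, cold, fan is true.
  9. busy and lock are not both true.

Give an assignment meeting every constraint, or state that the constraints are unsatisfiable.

busy = True, cold = False, lock = False, power = False, heat = False, fan = False

  (1) heat=F, power=F — same ✓
  (2) heat=F, cold=F — not both ✓
  (3) {power, fan, heat, cold}: 0 true — none ✓
  (4) {fan, heat, busy}: 1 true — exactly one ✓
  (5) cold=F, busy=T — not both ✓
  (6) {heat, busy, lock, cold}: 1 true — exactly one ✓
  (7) busy=T, power=F — not both ✓
  (8) {busy, cold, fan}: 1 true — at most one ✓
  (9) busy=T, lock=F — not both ✓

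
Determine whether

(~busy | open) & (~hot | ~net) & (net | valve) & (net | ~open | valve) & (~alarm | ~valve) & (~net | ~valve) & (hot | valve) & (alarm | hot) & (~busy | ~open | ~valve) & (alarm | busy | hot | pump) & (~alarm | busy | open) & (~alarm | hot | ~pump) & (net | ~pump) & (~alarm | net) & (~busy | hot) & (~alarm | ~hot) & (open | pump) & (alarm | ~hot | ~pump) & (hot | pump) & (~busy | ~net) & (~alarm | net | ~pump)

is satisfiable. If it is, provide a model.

pump = False, busy = False, open = True, alarm = False, valve = True, net = False, hot = True

Set pump = False.
  then (open | pump) forces open = True.
  then (hot | pump) forces hot = True.
  then (~hot | ~net) forces net = False.
  then (net | valve) forces valve = True.
  then (~alarm | ~valve) forces alarm = False.
  then (~busy | ~open | ~valve) forces busy = False.
All clauses satisfied.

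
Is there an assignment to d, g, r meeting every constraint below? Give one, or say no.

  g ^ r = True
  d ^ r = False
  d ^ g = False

Adding constraints 1, 2, 3 mod 2: every variable appears an even number of times on the left, so the left side is 0.
But the right sides sum to 1 (mod 2). 0 ≠ 1 — the system is inconsistent.

UNSATISFIABLE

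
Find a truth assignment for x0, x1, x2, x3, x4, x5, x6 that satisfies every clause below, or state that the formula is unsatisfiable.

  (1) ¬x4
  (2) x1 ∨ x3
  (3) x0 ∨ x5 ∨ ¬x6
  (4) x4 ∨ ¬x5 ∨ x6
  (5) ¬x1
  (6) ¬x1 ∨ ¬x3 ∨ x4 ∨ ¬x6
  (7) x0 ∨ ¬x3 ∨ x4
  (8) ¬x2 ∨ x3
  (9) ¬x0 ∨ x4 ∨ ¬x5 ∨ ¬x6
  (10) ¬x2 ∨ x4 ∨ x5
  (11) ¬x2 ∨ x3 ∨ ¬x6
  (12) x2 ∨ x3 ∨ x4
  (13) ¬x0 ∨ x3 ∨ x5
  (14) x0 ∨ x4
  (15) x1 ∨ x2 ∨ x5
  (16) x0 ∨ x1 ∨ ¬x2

UNSATISFIABLE

Case x1 = True:
  Clause (¬x1) is falsified — contradiction.
Case x1 = False:
  (¬x4) forces x4 = False.
  (x1 ∨ x3) forces x3 = True.
  (x0 ∨ ¬x3 ∨ x4) forces x0 = True.
  If x5 = True:
    (x4 ∨ ¬x5 ∨ x6) forces x6 = True.
    clause (¬x0 ∨ x4 ∨ ¬x5 ∨ ¬x6) is falsified.
  If x5 = False:
    (¬x2 ∨ x4 ∨ x5) forces x2 = False.
    clause (x1 ∨ x2 ∨ x5) is falsified.
  Every sub-case reaches a contradiction.
Both cases fail, so the formula is unsatisfiable.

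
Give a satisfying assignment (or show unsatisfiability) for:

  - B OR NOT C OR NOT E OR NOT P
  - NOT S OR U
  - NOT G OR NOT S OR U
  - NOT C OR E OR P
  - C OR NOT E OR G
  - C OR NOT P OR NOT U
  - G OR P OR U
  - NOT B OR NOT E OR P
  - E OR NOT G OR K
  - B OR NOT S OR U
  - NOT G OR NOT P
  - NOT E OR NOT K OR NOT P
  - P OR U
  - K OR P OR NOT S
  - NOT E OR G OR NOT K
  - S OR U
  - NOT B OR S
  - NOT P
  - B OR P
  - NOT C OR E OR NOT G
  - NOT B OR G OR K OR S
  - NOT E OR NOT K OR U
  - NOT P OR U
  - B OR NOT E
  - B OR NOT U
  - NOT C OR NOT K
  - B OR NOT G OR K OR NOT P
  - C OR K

Unit clause (NOT P) forces P = False.
In (B OR P) only B is left, so B = True.
In (NOT B OR NOT E OR P) only NOT E is left, so E = False.
In (P OR U) only U is left, so U = True.
In (NOT B OR S) only S is left, so S = True.
In (NOT C OR E OR P) only NOT C is left, so C = False.
In (K OR P OR NOT S) only K is left, so K = True.
Set G = False.
All clauses satisfied.

E: False; B: True; U: True; S: True; G: False; P: False; C: False; K: True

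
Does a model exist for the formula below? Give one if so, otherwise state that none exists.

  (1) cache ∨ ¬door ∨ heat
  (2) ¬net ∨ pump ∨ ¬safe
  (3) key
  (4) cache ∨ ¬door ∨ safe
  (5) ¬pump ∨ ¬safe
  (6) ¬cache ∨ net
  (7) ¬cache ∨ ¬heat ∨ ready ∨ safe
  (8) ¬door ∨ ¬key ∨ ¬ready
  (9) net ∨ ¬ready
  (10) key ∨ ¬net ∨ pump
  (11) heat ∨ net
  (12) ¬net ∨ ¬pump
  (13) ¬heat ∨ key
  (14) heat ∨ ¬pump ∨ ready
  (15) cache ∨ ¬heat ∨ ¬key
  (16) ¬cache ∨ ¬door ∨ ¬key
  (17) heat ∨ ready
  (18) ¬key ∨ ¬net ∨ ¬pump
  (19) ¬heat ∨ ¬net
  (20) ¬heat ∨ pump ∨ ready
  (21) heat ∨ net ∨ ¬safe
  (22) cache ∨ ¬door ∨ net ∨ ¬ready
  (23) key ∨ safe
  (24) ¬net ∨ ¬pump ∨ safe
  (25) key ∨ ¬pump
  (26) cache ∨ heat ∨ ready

ready: True; key: True; cache: True; heat: False; safe: False; net: True; pump: False; door: False

Unit clause (key) forces key = True.
Try ready = False:
  (heat ∨ ready) forces heat = True.
  (cache ∨ ¬heat ∨ ¬key) forces cache = True.
  (¬cache ∨ net) forces net = True.
  clause (¬heat ∨ ¬net) is falsified — backtrack.
So ready = True.
  then (¬door ∨ ¬key ∨ ¬ready) forces door = False.
  then (net ∨ ¬ready) forces net = True.
  then (¬net ∨ ¬pump) forces pump = False.
  then (¬heat ∨ ¬net) forces heat = False.
  then (¬net ∨ pump ∨ ¬safe) forces safe = False.
Set cache = True.
All clauses satisfied.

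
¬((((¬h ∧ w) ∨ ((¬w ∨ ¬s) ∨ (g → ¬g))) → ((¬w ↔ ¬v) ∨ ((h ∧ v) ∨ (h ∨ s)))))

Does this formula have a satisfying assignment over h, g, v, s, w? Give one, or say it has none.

h = False; g = True; v = True; s = False; w = False

  ¬((((¬h ∧ w) ∨ ((¬w ∨ ¬s) ∨ (g → ¬g))) → ((¬w ↔ ¬v) ∨ ((h ∧ v) ∨ (h ∨ s))))) = True
    ((¬h ∧ w) ∨ ((¬w ∨ ¬s) ∨ (g → ¬g))) → ((¬w ↔ ¬v) ∨ ((h ∧ v) ∨ (h ∨ s))) = False
      (¬h ∧ w) ∨ ((¬w ∨ ¬s) ∨ (g → ¬g)) = True
        ¬h ∧ w = False
          ¬h = True
        (¬w ∨ ¬s) ∨ (g → ¬g) = True
          ¬w ∨ ¬s = True
            ¬w = True
            ¬s = True
          g → ¬g = False
            ¬g = False
      (¬w ↔ ¬v) ∨ ((h ∧ v) ∨ (h ∨ s)) = False
        ¬w ↔ ¬v = False
          ¬w = True
          ¬v = False
        (h ∧ v) ∨ (h ∨ s) = False
          h ∧ v = False
          h ∨ s = False
The formula evaluates to True.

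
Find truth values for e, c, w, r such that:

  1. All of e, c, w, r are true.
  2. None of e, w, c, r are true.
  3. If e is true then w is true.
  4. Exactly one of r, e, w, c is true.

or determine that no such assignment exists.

UNSATISFIABLE

Case e = True:
  Constraint (2) is violated (e=T) — contradiction.
Case e = False:
  Constraint (1) is violated (e=F) — contradiction.
Both cases fail — unsatisfiable.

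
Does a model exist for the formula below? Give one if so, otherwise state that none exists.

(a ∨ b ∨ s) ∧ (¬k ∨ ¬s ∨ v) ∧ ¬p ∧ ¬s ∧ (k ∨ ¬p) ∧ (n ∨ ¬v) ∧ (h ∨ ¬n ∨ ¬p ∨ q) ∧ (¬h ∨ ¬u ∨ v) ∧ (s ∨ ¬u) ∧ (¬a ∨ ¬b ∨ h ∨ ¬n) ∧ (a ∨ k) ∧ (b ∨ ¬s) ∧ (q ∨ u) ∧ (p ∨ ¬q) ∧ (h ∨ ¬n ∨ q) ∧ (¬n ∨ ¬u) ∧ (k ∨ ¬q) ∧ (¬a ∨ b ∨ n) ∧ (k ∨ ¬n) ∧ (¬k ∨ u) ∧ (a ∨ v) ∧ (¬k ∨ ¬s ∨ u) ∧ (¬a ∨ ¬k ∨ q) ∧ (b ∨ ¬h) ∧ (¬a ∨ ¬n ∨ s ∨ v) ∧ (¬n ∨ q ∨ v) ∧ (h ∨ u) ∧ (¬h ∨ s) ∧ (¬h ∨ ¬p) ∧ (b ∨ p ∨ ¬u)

The formula is unsatisfiable.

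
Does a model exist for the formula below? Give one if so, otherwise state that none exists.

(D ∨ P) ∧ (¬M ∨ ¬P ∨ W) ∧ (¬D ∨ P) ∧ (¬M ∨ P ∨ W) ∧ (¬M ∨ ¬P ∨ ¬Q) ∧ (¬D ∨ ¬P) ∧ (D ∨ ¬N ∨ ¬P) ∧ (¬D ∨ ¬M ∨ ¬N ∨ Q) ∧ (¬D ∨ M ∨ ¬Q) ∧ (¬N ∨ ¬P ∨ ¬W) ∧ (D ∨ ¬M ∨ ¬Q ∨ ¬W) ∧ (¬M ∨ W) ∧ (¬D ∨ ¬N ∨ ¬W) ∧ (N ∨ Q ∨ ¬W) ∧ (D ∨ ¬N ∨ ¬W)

Set Q = True.
Try P = False:
  (D ∨ P) forces D = True.
  clause (¬D ∨ P) is falsified — backtrack.
So P = True.
  then (¬M ∨ ¬P ∨ ¬Q) forces M = False.
  then (¬D ∨ ¬P) forces D = False.
  then (D ∨ ¬N ∨ ¬P) forces N = False.
Set W = True.
All clauses satisfied.

Q=T; P=T; M=F; D=F; W=T; N=F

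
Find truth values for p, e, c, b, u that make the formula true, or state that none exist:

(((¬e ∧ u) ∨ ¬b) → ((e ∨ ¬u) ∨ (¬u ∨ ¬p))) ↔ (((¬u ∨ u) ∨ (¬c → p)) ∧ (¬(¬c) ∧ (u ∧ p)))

p = True, e = False, c = False, b = True, u = True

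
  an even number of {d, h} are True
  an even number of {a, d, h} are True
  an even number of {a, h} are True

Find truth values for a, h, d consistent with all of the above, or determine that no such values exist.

a=F; h=F; d=F

{d, h}: 0 true → even ✓
{a, d, h}: 0 true → even ✓
{a, h}: 0 true → even ✓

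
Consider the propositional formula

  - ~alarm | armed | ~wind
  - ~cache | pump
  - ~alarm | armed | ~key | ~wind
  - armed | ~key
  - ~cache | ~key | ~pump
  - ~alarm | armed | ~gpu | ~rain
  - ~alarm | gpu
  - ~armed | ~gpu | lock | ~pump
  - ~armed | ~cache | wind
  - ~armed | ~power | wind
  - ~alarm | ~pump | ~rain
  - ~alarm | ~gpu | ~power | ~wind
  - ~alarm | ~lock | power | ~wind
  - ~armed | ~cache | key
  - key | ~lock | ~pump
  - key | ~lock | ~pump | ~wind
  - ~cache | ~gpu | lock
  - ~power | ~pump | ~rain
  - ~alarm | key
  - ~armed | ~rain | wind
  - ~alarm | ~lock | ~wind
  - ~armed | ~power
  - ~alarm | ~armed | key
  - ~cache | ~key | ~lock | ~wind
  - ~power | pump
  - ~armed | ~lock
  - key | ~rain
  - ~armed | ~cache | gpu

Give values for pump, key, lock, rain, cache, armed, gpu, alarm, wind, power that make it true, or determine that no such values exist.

Set pump = True.
Set key = True.
  then (armed | ~key) forces armed = True.
  then (~cache | ~key | ~pump) forces cache = False.
  then (~armed | ~power) forces power = False.
  then (~armed | ~lock) forces lock = False.
  then (~armed | ~gpu | lock | ~pump) forces gpu = False.
  then (~alarm | gpu) forces alarm = False.
Set rain = False.
Set wind = False.
All clauses satisfied.

pump=T, key=T, lock=F, rain=F, cache=F, armed=T, gpu=F, alarm=F, wind=F, power=F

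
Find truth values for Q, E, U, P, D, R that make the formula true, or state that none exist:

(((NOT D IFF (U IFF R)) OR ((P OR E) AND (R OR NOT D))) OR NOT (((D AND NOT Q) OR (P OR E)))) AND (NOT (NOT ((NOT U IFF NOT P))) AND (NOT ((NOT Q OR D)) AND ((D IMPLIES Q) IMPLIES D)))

The formula is unsatisfiable.

Case D = True: the conjunct NOT ((NOT Q OR D)) becomes NOT ((NOT Q OR True)) = False.
Case D = False: the conjunct (D IMPLIES Q) IMPLIES D becomes (False IMPLIES Q) IMPLIES False = False.
Both cases fail — unsatisfiable.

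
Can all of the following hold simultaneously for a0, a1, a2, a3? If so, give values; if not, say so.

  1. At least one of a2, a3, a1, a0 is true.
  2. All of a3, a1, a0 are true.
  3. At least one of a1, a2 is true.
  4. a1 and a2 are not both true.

a0 = True; a1 = True; a2 = False; a3 = True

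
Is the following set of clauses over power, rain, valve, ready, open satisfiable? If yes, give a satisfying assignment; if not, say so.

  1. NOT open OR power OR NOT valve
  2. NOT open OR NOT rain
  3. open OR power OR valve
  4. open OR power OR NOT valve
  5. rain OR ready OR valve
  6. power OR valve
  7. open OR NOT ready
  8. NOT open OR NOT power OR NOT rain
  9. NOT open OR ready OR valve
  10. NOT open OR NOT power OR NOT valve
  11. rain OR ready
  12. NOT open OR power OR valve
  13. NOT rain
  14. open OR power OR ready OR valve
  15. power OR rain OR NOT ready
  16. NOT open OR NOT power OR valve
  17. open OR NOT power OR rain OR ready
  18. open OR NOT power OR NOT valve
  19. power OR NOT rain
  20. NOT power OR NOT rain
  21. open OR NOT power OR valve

Case rain = True:
  Clause (NOT rain) is falsified — contradiction.
Case rain = False:
  (rain OR ready) forces ready = True.
  (open OR NOT ready) forces open = True.
  (power OR rain OR NOT ready) forces power = True.
  (NOT open OR NOT power OR NOT valve) forces valve = False.
  Clause (NOT open OR NOT power OR valve) is falsified — contradiction.
Both cases fail, so the formula is unsatisfiable.

Unsatisfiable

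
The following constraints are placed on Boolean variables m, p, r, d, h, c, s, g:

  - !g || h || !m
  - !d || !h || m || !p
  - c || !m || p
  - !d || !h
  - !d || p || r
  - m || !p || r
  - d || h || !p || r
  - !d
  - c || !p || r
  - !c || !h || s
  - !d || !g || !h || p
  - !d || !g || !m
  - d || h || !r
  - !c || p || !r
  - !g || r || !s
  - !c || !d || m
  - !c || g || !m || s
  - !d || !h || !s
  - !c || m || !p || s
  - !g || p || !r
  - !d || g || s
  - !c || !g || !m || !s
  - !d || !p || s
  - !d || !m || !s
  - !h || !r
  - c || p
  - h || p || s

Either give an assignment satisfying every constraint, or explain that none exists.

Unit clause (!d) forces d = False.
Set m = True.
Set p = True.
Try r = True:
  (d || h || !r) forces h = True.
  clause (!h || !r) is falsified — backtrack.
So r = False.
  then (d || h || !p || r) forces h = True.
  then (c || !p || r) forces c = True.
  then (!c || !h || s) forces s = True.
  then (!g || r || !s) forces g = False.
All clauses satisfied.

m = True; p = True; r = False; d = False; h = True; c = True; s = True; g = False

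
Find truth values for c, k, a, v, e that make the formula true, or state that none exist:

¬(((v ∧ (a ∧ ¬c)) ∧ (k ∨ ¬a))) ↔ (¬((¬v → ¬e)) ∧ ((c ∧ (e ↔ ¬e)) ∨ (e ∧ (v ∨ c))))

c: True; k: True; a: True; v: False; e: True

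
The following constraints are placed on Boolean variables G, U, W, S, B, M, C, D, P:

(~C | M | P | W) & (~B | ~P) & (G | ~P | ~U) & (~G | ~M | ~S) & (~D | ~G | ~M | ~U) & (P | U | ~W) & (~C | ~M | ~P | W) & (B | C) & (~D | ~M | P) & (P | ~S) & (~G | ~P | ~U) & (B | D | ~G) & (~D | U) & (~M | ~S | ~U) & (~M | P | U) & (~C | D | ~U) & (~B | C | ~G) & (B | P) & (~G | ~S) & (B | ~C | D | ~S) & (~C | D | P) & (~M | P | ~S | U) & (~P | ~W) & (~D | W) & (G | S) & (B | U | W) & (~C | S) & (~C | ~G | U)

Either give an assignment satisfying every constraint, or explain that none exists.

Case G = True:
  (~G | ~S) forces S = False.
  (~C | S) forces C = False.
  (B | C) forces B = True.
  Clause (~B | C | ~G) is falsified — contradiction.
Case G = False:
  (G | S) forces S = True.
  (P | ~S) forces P = True.
  (~B | ~P) forces B = False.
  (G | ~P | ~U) forces U = False.
  (B | C) forces C = True.
  (~D | U) forces D = False.
  Clause (B | ~C | D | ~S) is falsified — contradiction.
Both cases fail, so the formula is unsatisfiable.

UNSATISFIABLE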